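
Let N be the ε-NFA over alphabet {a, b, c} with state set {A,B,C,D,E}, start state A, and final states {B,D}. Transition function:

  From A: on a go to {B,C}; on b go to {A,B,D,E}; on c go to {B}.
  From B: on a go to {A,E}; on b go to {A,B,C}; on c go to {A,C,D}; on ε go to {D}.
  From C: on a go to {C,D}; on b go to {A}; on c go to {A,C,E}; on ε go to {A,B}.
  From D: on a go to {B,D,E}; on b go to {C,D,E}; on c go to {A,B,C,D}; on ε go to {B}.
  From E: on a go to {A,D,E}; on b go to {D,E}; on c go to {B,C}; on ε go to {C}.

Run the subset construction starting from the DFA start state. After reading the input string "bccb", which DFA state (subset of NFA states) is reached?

{A,B,C,D,E}

Start: {A}.
δ(A,b) = {A,B,D,E}.
Union: {A,B,D,E}.
ε-closure gives {A,B,C,D,E}.
After b: {A,B,C,D,E}.
δ(A,c) = {B}; δ(B,c) = {A,C,D}; δ(C,c) = {A,C,E}; δ(D,c) = {A,B,C,D}; δ(E,c) = {B,C}.
Union: {A,B,C,D,E}.
After c: {A,B,C,D,E}.
δ(A,c) = {B}; δ(B,c) = {A,C,D}; δ(C,c) = {A,C,E}; δ(D,c) = {A,B,C,D}; δ(E,c) = {B,C}.
Union: {A,B,C,D,E}.
After c: {A,B,C,D,E}.
δ(A,b) = {A,B,D,E}; δ(B,b) = {A,B,C}; δ(C,b) = {A}; δ(D,b) = {C,D,E}; δ(E,b) = {D,E}.
Union: {A,B,C,D,E}.
After b: {A,B,C,D,E}.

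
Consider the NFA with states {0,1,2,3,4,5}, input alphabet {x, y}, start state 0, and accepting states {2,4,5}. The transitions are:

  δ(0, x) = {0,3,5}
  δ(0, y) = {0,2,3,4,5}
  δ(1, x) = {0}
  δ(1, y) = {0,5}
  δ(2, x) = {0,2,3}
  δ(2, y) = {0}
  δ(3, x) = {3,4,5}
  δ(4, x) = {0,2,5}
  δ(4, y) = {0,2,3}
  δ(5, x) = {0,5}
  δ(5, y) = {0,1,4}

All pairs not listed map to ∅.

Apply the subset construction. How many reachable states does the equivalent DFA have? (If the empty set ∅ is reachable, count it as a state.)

Start state of the DFA: {0}.
{0} --x--> {0,3,5}  [new]
{0} --y--> {0,2,3,4,5}  [new]
{0,3,5} --x--> {0,3,4,5}  [new]
{0,3,5} --y--> {0,1,2,3,4,5}  [new]
{0,2,3,4,5} --x--> {0,2,3,4,5}  [seen]
{0,2,3,4,5} --y--> {0,1,2,3,4,5}  [seen]
{0,3,4,5} --x--> {0,2,3,4,5}  [seen]
{0,3,4,5} --y--> {0,1,2,3,4,5}  [seen]
{0,1,2,3,4,5} --x--> {0,2,3,4,5}  [seen]
{0,1,2,3,4,5} --y--> {0,1,2,3,4,5}  [seen]
Reachable DFA states: {0}, {0,3,5}, {0,2,3,4,5}, {0,3,4,5}, {0,1,2,3,4,5}.

5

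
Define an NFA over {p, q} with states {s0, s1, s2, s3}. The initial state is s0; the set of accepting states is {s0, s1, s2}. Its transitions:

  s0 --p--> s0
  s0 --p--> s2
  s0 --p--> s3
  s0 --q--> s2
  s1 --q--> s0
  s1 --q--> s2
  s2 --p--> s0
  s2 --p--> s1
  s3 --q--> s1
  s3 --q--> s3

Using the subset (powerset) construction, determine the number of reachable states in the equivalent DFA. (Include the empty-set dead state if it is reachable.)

8

Start state of the DFA: {s0}.
{s0} --p--> {s0, s2, s3}  [new]
{s0} --q--> {s2}  [new]
{s0, s2, s3} --p--> {s0, s1, s2, s3}  [new]
{s0, s2, s3} --q--> {s1, s2, s3}  [new]
{s2} --p--> {s0, s1}  [new]
{s2} --q--> ∅  [new]
{s0, s1, s2, s3} --p--> {s0, s1, s2, s3}  [seen]
{s0, s1, s2, s3} --q--> {s0, s1, s2, s3}  [seen]
{s1, s2, s3} --p--> {s0, s1}  [seen]
{s1, s2, s3} --q--> {s0, s1, s2, s3}  [seen]
{s0, s1} --p--> {s0, s2, s3}  [seen]
{s0, s1} --q--> {s0, s2}  [new]
∅ --p--> ∅  [seen]
∅ --q--> ∅  [seen]
{s0, s2} --p--> {s0, s1, s2, s3}  [seen]
{s0, s2} --q--> {s2}  [seen]
Reachable DFA states: {s0}, {s0, s2, s3}, {s2}, {s0, s1, s2, s3}, {s1, s2, s3}, {s0, s1}, ∅, {s0, s2}.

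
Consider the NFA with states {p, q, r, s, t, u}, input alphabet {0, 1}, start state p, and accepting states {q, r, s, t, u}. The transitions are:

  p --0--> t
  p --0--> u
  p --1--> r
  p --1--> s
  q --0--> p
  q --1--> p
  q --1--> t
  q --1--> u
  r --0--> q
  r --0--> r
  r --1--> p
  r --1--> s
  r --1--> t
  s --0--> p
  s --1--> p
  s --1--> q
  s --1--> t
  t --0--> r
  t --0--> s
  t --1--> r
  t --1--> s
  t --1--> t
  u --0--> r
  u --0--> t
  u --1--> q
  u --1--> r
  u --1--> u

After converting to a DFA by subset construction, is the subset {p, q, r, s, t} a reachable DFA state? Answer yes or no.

Start state of the DFA: {p}.
{p} --0--> {t, u}  [new]
{p} --1--> {r, s}  [new]
{t, u} --0--> {r, s, t}  [new]
{t, u} --1--> {q, r, s, t, u}  [new]
{r, s} --0--> {p, q, r}  [new]
{r, s} --1--> {p, q, s, t}  [new]
{r, s, t} --0--> {p, q, r, s}  [new]
{r, s, t} --1--> {p, q, r, s, t}  [new]
{q, r, s, t, u} --0--> {p, q, r, s, t}  [seen]
{q, r, s, t, u} --1--> {p, q, r, s, t, u}  [new]
{p, q, r} --0--> {p, q, r, t, u}  [new]
{p, q, r} --1--> {p, r, s, t, u}  [new]
{p, q, s, t} --0--> {p, r, s, t, u}  [seen]
{p, q, s, t} --1--> {p, q, r, s, t, u}  [seen]
{p, q, r, s} --0--> {p, q, r, t, u}  [seen]
{p, q, r, s} --1--> {p, q, r, s, t, u}  [seen]
{p, q, r, s, t} --0--> {p, q, r, s, t, u}  [seen]
{p, q, r, s, t} --1--> {p, q, r, s, t, u}  [seen]
{p, q, r, s, t, u} --0--> {p, q, r, s, t, u}  [seen]
{p, q, r, s, t, u} --1--> {p, q, r, s, t, u}  [seen]
{p, q, r, t, u} --0--> {p, q, r, s, t, u}  [seen]
{p, q, r, t, u} --1--> {p, q, r, s, t, u}  [seen]
{p, r, s, t, u} --0--> {p, q, r, s, t, u}  [seen]
{p, r, s, t, u} --1--> {p, q, r, s, t, u}  [seen]
Reachable DFA states: {p}, {t, u}, {r, s}, {r, s, t}, {q, r, s, t, u}, {p, q, r}, {p, q, s, t}, {p, q, r, s}, {p, q, r, s, t}, {p, q, r, s, t, u}, {p, q, r, t, u}, {p, r, s, t, u}.
{p, q, r, s, t} is among them.

yes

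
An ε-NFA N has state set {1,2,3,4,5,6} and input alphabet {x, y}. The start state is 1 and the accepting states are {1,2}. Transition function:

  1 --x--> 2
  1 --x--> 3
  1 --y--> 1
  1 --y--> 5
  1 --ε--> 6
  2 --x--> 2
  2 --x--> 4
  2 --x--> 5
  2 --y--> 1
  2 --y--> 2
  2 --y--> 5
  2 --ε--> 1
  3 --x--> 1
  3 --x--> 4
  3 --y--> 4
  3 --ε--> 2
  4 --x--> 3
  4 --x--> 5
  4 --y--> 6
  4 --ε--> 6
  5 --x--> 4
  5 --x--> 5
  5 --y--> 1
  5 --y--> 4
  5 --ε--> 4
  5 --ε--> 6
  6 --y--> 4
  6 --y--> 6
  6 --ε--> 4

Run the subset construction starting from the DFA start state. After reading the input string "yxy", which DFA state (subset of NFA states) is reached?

Start: {1,4,6}.
δ(1,y) = {1,5}; δ(4,y) = {6}; δ(6,y) = {4,6}.
Union: {1,4,5,6}.
After y: {1,4,5,6}.
δ(1,x) = {2,3}; δ(4,x) = {3,5}; δ(5,x) = {4,5}; δ(6,x) = ∅.
Union: {2,3,4,5}.
ε-closure gives {1,2,3,4,5,6}.
After x: {1,2,3,4,5,6}.
δ(1,y) = {1,5}; δ(2,y) = {1,2,5}; δ(3,y) = {4}; δ(4,y) = {6}; δ(5,y) = {1,4}; δ(6,y) = {4,6}.
Union: {1,2,4,5,6}.
After y: {1,2,4,5,6}.

{1,2,4,5,6}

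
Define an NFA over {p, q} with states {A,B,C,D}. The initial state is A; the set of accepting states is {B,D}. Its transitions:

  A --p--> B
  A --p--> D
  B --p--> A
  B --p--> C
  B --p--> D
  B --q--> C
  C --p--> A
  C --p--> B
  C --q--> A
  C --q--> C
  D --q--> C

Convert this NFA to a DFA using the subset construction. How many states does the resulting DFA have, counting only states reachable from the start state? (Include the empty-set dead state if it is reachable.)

Start state of the DFA: {A}.
{A} --p--> {B,D}  [new]
{A} --q--> ∅  [new]
{B,D} --p--> {A,C,D}  [new]
{B,D} --q--> {C}  [new]
∅ --p--> ∅  [seen]
∅ --q--> ∅  [seen]
{A,C,D} --p--> {A,B,D}  [new]
{A,C,D} --q--> {A,C}  [new]
{C} --p--> {A,B}  [new]
{C} --q--> {A,C}  [seen]
{A,B,D} --p--> {A,B,C,D}  [new]
{A,B,D} --q--> {C}  [seen]
{A,C} --p--> {A,B,D}  [seen]
{A,C} --q--> {A,C}  [seen]
{A,B} --p--> {A,B,C,D}  [seen]
{A,B} --q--> {C}  [seen]
{A,B,C,D} --p--> {A,B,C,D}  [seen]
{A,B,C,D} --q--> {A,C}  [seen]
Reachable DFA states: {A}, {B,D}, ∅, {A,C,D}, {C}, {A,B,D}, {A,C}, {A,B}, {A,B,C,D}.

9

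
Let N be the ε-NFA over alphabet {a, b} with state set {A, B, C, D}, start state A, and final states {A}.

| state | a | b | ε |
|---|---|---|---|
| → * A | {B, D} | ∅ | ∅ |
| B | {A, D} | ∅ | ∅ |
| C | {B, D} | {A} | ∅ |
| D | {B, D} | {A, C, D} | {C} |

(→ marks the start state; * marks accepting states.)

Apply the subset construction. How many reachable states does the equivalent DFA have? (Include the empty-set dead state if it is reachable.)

Start state of the DFA: {A} (ε-closure of the NFA start).
{A} --a--> {B, C, D}  [new]
{A} --b--> ∅  [new]
{B, C, D} --a--> {A, B, C, D}  [new]
{B, C, D} --b--> {A, C, D}  [new]
∅ --a--> ∅  [seen]
∅ --b--> ∅  [seen]
{A, B, C, D} --a--> {A, B, C, D}  [seen]
{A, B, C, D} --b--> {A, C, D}  [seen]
{A, C, D} --a--> {B, C, D}  [seen]
{A, C, D} --b--> {A, C, D}  [seen]
Reachable DFA states: {A}, {B, C, D}, ∅, {A, B, C, D}, {A, C, D}.

5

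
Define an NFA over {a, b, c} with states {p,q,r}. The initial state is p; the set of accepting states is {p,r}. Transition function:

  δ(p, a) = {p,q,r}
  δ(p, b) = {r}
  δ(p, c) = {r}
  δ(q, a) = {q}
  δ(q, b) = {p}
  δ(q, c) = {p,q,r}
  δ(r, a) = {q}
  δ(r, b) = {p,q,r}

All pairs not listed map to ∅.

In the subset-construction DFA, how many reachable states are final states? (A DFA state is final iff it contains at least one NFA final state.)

3

Start state of the DFA: {p}.
{p} --a--> {p,q,r}  [new]
{p} --b--> {r}  [new]
{p} --c--> {r}  [seen]
{p,q,r} --a--> {p,q,r}  [seen]
{p,q,r} --b--> {p,q,r}  [seen]
{p,q,r} --c--> {p,q,r}  [seen]
{r} --a--> {q}  [new]
{r} --b--> {p,q,r}  [seen]
{r} --c--> ∅  [new]
{q} --a--> {q}  [seen]
{q} --b--> {p}  [seen]
{q} --c--> {p,q,r}  [seen]
∅ --a--> ∅  [seen]
∅ --b--> ∅  [seen]
∅ --c--> ∅  [seen]
Reachable DFA states: {p}, {p,q,r}, {r}, {q}, ∅.
Accepting DFA states (contain an NFA accepting state): {p}, {p,q,r}, {r}.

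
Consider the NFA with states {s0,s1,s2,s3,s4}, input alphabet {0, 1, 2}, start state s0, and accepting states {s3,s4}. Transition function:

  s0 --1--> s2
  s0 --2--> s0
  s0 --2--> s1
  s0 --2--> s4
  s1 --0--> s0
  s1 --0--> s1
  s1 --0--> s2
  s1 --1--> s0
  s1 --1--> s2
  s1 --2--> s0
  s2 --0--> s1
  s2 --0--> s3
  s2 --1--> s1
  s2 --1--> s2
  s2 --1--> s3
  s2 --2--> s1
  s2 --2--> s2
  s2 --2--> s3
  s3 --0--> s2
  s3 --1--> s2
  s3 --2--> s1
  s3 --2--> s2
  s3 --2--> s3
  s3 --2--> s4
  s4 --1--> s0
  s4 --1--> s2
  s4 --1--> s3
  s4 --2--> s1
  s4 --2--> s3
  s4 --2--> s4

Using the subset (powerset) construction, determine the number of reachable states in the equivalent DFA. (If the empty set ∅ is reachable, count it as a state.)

12

Start state of the DFA: {s0}.
{s0} --0--> ∅  [new]
{s0} --1--> {s2}  [new]
{s0} --2--> {s0,s1,s4}  [new]
∅ --0--> ∅  [seen]
∅ --1--> ∅  [seen]
∅ --2--> ∅  [seen]
{s2} --0--> {s1,s3}  [new]
{s2} --1--> {s1,s2,s3}  [new]
{s2} --2--> {s1,s2,s3}  [seen]
{s0,s1,s4} --0--> {s0,s1,s2}  [new]
{s0,s1,s4} --1--> {s0,s2,s3}  [new]
{s0,s1,s4} --2--> {s0,s1,s3,s4}  [new]
{s1,s3} --0--> {s0,s1,s2}  [seen]
{s1,s3} --1--> {s0,s2}  [new]
{s1,s3} --2--> {s0,s1,s2,s3,s4}  [new]
{s1,s2,s3} --0--> {s0,s1,s2,s3}  [new]
{s1,s2,s3} --1--> {s0,s1,s2,s3}  [seen]
{s1,s2,s3} --2--> {s0,s1,s2,s3,s4}  [seen]
{s0,s1,s2} --0--> {s0,s1,s2,s3}  [seen]
{s0,s1,s2} --1--> {s0,s1,s2,s3}  [seen]
{s0,s1,s2} --2--> {s0,s1,s2,s3,s4}  [seen]
{s0,s2,s3} --0--> {s1,s2,s3}  [seen]
{s0,s2,s3} --1--> {s1,s2,s3}  [seen]
{s0,s2,s3} --2--> {s0,s1,s2,s3,s4}  [seen]
{s0,s1,s3,s4} --0--> {s0,s1,s2}  [seen]
{s0,s1,s3,s4} --1--> {s0,s2,s3}  [seen]
{s0,s1,s3,s4} --2--> {s0,s1,s2,s3,s4}  [seen]
{s0,s2} --0--> {s1,s3}  [seen]
{s0,s2} --1--> {s1,s2,s3}  [seen]
{s0,s2} --2--> {s0,s1,s2,s3,s4}  [seen]
{s0,s1,s2,s3,s4} --0--> {s0,s1,s2,s3}  [seen]
{s0,s1,s2,s3,s4} --1--> {s0,s1,s2,s3}  [seen]
{s0,s1,s2,s3,s4} --2--> {s0,s1,s2,s3,s4}  [seen]
{s0,s1,s2,s3} --0--> {s0,s1,s2,s3}  [seen]
{s0,s1,s2,s3} --1--> {s0,s1,s2,s3}  [seen]
{s0,s1,s2,s3} --2--> {s0,s1,s2,s3,s4}  [seen]
Reachable DFA states: {s0}, ∅, {s2}, {s0,s1,s4}, {s1,s3}, {s1,s2,s3}, {s0,s1,s2}, {s0,s2,s3}, {s0,s1,s3,s4}, {s0,s2}, {s0,s1,s2,s3,s4}, {s0,s1,s2,s3}.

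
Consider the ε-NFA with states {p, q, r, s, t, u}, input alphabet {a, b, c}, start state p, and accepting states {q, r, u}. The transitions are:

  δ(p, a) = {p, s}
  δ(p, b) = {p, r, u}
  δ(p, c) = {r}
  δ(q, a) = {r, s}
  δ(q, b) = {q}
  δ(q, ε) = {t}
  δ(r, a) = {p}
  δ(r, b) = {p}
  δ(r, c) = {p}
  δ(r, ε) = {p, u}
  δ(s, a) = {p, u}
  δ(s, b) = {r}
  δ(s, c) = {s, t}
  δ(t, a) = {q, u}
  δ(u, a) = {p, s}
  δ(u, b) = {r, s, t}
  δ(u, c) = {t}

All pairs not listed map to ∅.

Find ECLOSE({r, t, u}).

Begin with {r, t, u}.
r →ε {p, u}; add p.
ε-closure = {p, r, t, u}.

{p, r, t, u}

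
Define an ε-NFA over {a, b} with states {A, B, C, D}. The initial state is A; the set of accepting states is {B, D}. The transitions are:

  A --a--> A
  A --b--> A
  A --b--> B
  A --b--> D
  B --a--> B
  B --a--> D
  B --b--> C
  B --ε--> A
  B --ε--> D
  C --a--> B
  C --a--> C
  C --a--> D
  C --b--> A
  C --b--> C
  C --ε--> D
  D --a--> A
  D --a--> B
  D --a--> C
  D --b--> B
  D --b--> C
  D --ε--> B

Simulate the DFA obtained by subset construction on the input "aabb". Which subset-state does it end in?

{A, B, C, D}

Start: {A}.
δ(A,a) = {A}.
Union: {A}.
After a: {A}.
δ(A,a) = {A}.
Union: {A}.
After a: {A}.
δ(A,b) = {A, B, D}.
Union: {A, B, D}.
After b: {A, B, D}.
δ(A,b) = {A, B, D}; δ(B,b) = {C}; δ(D,b) = {B, C}.
Union: {A, B, C, D}.
After b: {A, B, C, D}.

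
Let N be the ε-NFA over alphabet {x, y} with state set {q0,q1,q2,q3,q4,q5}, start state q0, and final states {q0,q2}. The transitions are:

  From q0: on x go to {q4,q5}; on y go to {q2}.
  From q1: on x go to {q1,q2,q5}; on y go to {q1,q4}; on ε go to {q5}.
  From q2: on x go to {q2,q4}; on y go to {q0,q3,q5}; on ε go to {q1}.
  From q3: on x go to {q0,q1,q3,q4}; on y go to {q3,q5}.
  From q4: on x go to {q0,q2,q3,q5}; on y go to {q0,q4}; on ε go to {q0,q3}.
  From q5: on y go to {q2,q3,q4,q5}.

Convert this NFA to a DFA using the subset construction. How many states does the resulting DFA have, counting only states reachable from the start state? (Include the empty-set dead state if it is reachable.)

Start state of the DFA: {q0} (ε-closure of the NFA start).
{q0} --x--> {q0,q3,q4,q5}  [new]
{q0} --y--> {q1,q2,q5}  [new]
{q0,q3,q4,q5} --x--> {q0,q1,q2,q3,q4,q5}  [new]
{q0,q3,q4,q5} --y--> {q0,q1,q2,q3,q4,q5}  [seen]
{q1,q2,q5} --x--> {q0,q1,q2,q3,q4,q5}  [seen]
{q1,q2,q5} --y--> {q0,q1,q2,q3,q4,q5}  [seen]
{q0,q1,q2,q3,q4,q5} --x--> {q0,q1,q2,q3,q4,q5}  [seen]
{q0,q1,q2,q3,q4,q5} --y--> {q0,q1,q2,q3,q4,q5}  [seen]
Reachable DFA states: {q0}, {q0,q3,q4,q5}, {q1,q2,q5}, {q0,q1,q2,q3,q4,q5}.

4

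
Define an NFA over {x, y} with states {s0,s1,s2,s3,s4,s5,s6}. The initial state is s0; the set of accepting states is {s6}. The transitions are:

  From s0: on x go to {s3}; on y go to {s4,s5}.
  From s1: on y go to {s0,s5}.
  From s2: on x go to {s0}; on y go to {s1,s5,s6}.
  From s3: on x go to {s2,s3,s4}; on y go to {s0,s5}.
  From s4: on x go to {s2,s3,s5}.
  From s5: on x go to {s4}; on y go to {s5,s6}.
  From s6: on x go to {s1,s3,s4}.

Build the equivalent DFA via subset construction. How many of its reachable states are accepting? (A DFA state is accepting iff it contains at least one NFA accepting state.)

5

Start state of the DFA: {s0}.
{s0} --x--> {s3}  [new]
{s0} --y--> {s4,s5}  [new]
{s3} --x--> {s2,s3,s4}  [new]
{s3} --y--> {s0,s5}  [new]
{s4,s5} --x--> {s2,s3,s4,s5}  [new]
{s4,s5} --y--> {s5,s6}  [new]
{s2,s3,s4} --x--> {s0,s2,s3,s4,s5}  [new]
{s2,s3,s4} --y--> {s0,s1,s5,s6}  [new]
{s0,s5} --x--> {s3,s4}  [new]
{s0,s5} --y--> {s4,s5,s6}  [new]
{s2,s3,s4,s5} --x--> {s0,s2,s3,s4,s5}  [seen]
{s2,s3,s4,s5} --y--> {s0,s1,s5,s6}  [seen]
{s5,s6} --x--> {s1,s3,s4}  [new]
{s5,s6} --y--> {s5,s6}  [seen]
{s0,s2,s3,s4,s5} --x--> {s0,s2,s3,s4,s5}  [seen]
{s0,s2,s3,s4,s5} --y--> {s0,s1,s4,s5,s6}  [new]
{s0,s1,s5,s6} --x--> {s1,s3,s4}  [seen]
{s0,s1,s5,s6} --y--> {s0,s4,s5,s6}  [new]
{s3,s4} --x--> {s2,s3,s4,s5}  [seen]
{s3,s4} --y--> {s0,s5}  [seen]
{s4,s5,s6} --x--> {s1,s2,s3,s4,s5}  [new]
{s4,s5,s6} --y--> {s5,s6}  [seen]
{s1,s3,s4} --x--> {s2,s3,s4,s5}  [seen]
{s1,s3,s4} --y--> {s0,s5}  [seen]
{s0,s1,s4,s5,s6} --x--> {s1,s2,s3,s4,s5}  [seen]
{s0,s1,s4,s5,s6} --y--> {s0,s4,s5,s6}  [seen]
{s0,s4,s5,s6} --x--> {s1,s2,s3,s4,s5}  [seen]
{s0,s4,s5,s6} --y--> {s4,s5,s6}  [seen]
{s1,s2,s3,s4,s5} --x--> {s0,s2,s3,s4,s5}  [seen]
{s1,s2,s3,s4,s5} --y--> {s0,s1,s5,s6}  [seen]
Reachable DFA states: {s0}, {s3}, {s4,s5}, {s2,s3,s4}, {s0,s5}, {s2,s3,s4,s5}, {s5,s6}, {s0,s2,s3,s4,s5}, {s0,s1,s5,s6}, {s3,s4}, {s4,s5,s6}, {s1,s3,s4}, {s0,s1,s4,s5,s6}, {s0,s4,s5,s6}, {s1,s2,s3,s4,s5}.
Accepting DFA states (contain an NFA accepting state): {s5,s6}, {s0,s1,s5,s6}, {s4,s5,s6}, {s0,s1,s4,s5,s6}, {s0,s4,s5,s6}.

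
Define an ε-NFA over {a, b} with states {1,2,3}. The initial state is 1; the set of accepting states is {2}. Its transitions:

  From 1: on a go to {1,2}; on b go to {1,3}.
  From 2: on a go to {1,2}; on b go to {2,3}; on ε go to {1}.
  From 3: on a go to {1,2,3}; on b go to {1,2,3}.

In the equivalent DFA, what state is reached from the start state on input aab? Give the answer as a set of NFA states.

{1,2,3}

Start: {1}.
δ(1,a) = {1,2}.
Union: {1,2}.
After a: {1,2}.
δ(1,a) = {1,2}; δ(2,a) = {1,2}.
Union: {1,2}.
After a: {1,2}.
δ(1,b) = {1,3}; δ(2,b) = {2,3}.
Union: {1,2,3}.
After b: {1,2,3}.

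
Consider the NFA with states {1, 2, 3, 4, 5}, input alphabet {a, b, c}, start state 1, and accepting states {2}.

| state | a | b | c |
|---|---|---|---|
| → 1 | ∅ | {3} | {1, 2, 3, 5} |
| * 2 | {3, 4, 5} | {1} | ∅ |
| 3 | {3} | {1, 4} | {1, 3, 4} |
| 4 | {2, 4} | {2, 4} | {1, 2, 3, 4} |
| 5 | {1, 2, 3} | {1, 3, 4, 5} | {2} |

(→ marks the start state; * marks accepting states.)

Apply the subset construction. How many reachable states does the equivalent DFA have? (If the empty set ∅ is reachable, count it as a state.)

13

Start state of the DFA: {1}.
{1} --a--> ∅  [new]
{1} --b--> {3}  [new]
{1} --c--> {1, 2, 3, 5}  [new]
∅ --a--> ∅  [seen]
∅ --b--> ∅  [seen]
∅ --c--> ∅  [seen]
{3} --a--> {3}  [seen]
{3} --b--> {1, 4}  [new]
{3} --c--> {1, 3, 4}  [new]
{1, 2, 3, 5} --a--> {1, 2, 3, 4, 5}  [new]
{1, 2, 3, 5} --b--> {1, 3, 4, 5}  [new]
{1, 2, 3, 5} --c--> {1, 2, 3, 4, 5}  [seen]
{1, 4} --a--> {2, 4}  [new]
{1, 4} --b--> {2, 3, 4}  [new]
{1, 4} --c--> {1, 2, 3, 4, 5}  [seen]
{1, 3, 4} --a--> {2, 3, 4}  [seen]
{1, 3, 4} --b--> {1, 2, 3, 4}  [new]
{1, 3, 4} --c--> {1, 2, 3, 4, 5}  [seen]
{1, 2, 3, 4, 5} --a--> {1, 2, 3, 4, 5}  [seen]
{1, 2, 3, 4, 5} --b--> {1, 2, 3, 4, 5}  [seen]
{1, 2, 3, 4, 5} --c--> {1, 2, 3, 4, 5}  [seen]
{1, 3, 4, 5} --a--> {1, 2, 3, 4}  [seen]
{1, 3, 4, 5} --b--> {1, 2, 3, 4, 5}  [seen]
{1, 3, 4, 5} --c--> {1, 2, 3, 4, 5}  [seen]
{2, 4} --a--> {2, 3, 4, 5}  [new]
{2, 4} --b--> {1, 2, 4}  [new]
{2, 4} --c--> {1, 2, 3, 4}  [seen]
{2, 3, 4} --a--> {2, 3, 4, 5}  [seen]
{2, 3, 4} --b--> {1, 2, 4}  [seen]
{2, 3, 4} --c--> {1, 2, 3, 4}  [seen]
{1, 2, 3, 4} --a--> {2, 3, 4, 5}  [seen]
{1, 2, 3, 4} --b--> {1, 2, 3, 4}  [seen]
{1, 2, 3, 4} --c--> {1, 2, 3, 4, 5}  [seen]
{2, 3, 4, 5} --a--> {1, 2, 3, 4, 5}  [seen]
{2, 3, 4, 5} --b--> {1, 2, 3, 4, 5}  [seen]
{2, 3, 4, 5} --c--> {1, 2, 3, 4}  [seen]
{1, 2, 4} --a--> {2, 3, 4, 5}  [seen]
{1, 2, 4} --b--> {1, 2, 3, 4}  [seen]
{1, 2, 4} --c--> {1, 2, 3, 4, 5}  [seen]
Reachable DFA states: {1}, ∅, {3}, {1, 2, 3, 5}, {1, 4}, {1, 3, 4}, {1, 2, 3, 4, 5}, {1, 3, 4, 5}, {2, 4}, {2, 3, 4}, {1, 2, 3, 4}, {2, 3, 4, 5}, {1, 2, 4}.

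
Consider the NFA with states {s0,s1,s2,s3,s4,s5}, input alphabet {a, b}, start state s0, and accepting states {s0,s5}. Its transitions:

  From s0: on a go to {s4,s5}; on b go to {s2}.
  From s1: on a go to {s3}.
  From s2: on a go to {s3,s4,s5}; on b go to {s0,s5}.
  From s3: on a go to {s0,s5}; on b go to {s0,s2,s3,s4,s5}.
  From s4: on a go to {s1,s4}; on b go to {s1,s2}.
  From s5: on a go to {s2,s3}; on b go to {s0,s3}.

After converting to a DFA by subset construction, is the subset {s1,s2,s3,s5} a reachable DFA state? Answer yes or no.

no

Start state of the DFA: {s0}.
{s0} --a--> {s4,s5}  [new]
{s0} --b--> {s2}  [new]
{s4,s5} --a--> {s1,s2,s3,s4}  [new]
{s4,s5} --b--> {s0,s1,s2,s3}  [new]
{s2} --a--> {s3,s4,s5}  [new]
{s2} --b--> {s0,s5}  [new]
{s1,s2,s3,s4} --a--> {s0,s1,s3,s4,s5}  [new]
{s1,s2,s3,s4} --b--> {s0,s1,s2,s3,s4,s5}  [new]
{s0,s1,s2,s3} --a--> {s0,s3,s4,s5}  [new]
{s0,s1,s2,s3} --b--> {s0,s2,s3,s4,s5}  [new]
{s3,s4,s5} --a--> {s0,s1,s2,s3,s4,s5}  [seen]
{s3,s4,s5} --b--> {s0,s1,s2,s3,s4,s5}  [seen]
{s0,s5} --a--> {s2,s3,s4,s5}  [new]
{s0,s5} --b--> {s0,s2,s3}  [new]
{s0,s1,s3,s4,s5} --a--> {s0,s1,s2,s3,s4,s5}  [seen]
{s0,s1,s3,s4,s5} --b--> {s0,s1,s2,s3,s4,s5}  [seen]
{s0,s1,s2,s3,s4,s5} --a--> {s0,s1,s2,s3,s4,s5}  [seen]
{s0,s1,s2,s3,s4,s5} --b--> {s0,s1,s2,s3,s4,s5}  [seen]
{s0,s3,s4,s5} --a--> {s0,s1,s2,s3,s4,s5}  [seen]
{s0,s3,s4,s5} --b--> {s0,s1,s2,s3,s4,s5}  [seen]
{s0,s2,s3,s4,s5} --a--> {s0,s1,s2,s3,s4,s5}  [seen]
{s0,s2,s3,s4,s5} --b--> {s0,s1,s2,s3,s4,s5}  [seen]
{s2,s3,s4,s5} --a--> {s0,s1,s2,s3,s4,s5}  [seen]
{s2,s3,s4,s5} --b--> {s0,s1,s2,s3,s4,s5}  [seen]
{s0,s2,s3} --a--> {s0,s3,s4,s5}  [seen]
{s0,s2,s3} --b--> {s0,s2,s3,s4,s5}  [seen]
Reachable DFA states: {s0}, {s4,s5}, {s2}, {s1,s2,s3,s4}, {s0,s1,s2,s3}, {s3,s4,s5}, {s0,s5}, {s0,s1,s3,s4,s5}, {s0,s1,s2,s3,s4,s5}, {s0,s3,s4,s5}, {s0,s2,s3,s4,s5}, {s2,s3,s4,s5}, {s0,s2,s3}.
{s1,s2,s3,s5} is not among them.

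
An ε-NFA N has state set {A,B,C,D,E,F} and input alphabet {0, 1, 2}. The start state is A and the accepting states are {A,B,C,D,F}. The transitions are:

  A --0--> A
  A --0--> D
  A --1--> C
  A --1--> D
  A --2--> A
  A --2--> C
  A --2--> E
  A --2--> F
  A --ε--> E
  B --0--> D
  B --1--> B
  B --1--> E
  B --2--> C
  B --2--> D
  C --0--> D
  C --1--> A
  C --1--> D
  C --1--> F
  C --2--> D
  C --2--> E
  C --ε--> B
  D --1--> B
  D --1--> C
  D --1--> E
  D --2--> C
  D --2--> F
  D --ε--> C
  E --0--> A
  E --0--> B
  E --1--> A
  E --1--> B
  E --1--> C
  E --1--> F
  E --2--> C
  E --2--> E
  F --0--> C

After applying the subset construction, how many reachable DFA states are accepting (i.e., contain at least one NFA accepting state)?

4

Start state of the DFA: {A,E} (ε-closure of the NFA start).
{A,E} --0--> {A,B,C,D,E}  [new]
{A,E} --1--> {A,B,C,D,E,F}  [new]
{A,E} --2--> {A,B,C,E,F}  [new]
{A,B,C,D,E} --0--> {A,B,C,D,E}  [seen]
{A,B,C,D,E} --1--> {A,B,C,D,E,F}  [seen]
{A,B,C,D,E} --2--> {A,B,C,D,E,F}  [seen]
{A,B,C,D,E,F} --0--> {A,B,C,D,E}  [seen]
{A,B,C,D,E,F} --1--> {A,B,C,D,E,F}  [seen]
{A,B,C,D,E,F} --2--> {A,B,C,D,E,F}  [seen]
{A,B,C,E,F} --0--> {A,B,C,D,E}  [seen]
{A,B,C,E,F} --1--> {A,B,C,D,E,F}  [seen]
{A,B,C,E,F} --2--> {A,B,C,D,E,F}  [seen]
Reachable DFA states: {A,E}, {A,B,C,D,E}, {A,B,C,D,E,F}, {A,B,C,E,F}.
Accepting DFA states (contain an NFA accepting state): {A,E}, {A,B,C,D,E}, {A,B,C,D,E,F}, {A,B,C,E,F}.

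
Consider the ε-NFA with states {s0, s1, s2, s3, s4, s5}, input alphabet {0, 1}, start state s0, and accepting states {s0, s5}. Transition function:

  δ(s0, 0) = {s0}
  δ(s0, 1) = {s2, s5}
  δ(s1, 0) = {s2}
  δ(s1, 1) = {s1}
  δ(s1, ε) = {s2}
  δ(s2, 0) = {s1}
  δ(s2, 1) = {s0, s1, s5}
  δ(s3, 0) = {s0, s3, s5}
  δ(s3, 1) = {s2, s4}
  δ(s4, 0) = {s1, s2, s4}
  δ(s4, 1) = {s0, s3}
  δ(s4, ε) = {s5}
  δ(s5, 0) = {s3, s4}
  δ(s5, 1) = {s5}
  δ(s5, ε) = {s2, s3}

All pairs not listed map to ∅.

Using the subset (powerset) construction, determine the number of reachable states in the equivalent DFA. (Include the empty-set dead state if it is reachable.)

Start state of the DFA: {s0} (ε-closure of the NFA start).
{s0} --0--> {s0}  [seen]
{s0} --1--> {s2, s3, s5}  [new]
{s2, s3, s5} --0--> {s0, s1, s2, s3, s4, s5}  [new]
{s2, s3, s5} --1--> {s0, s1, s2, s3, s4, s5}  [seen]
{s0, s1, s2, s3, s4, s5} --0--> {s0, s1, s2, s3, s4, s5}  [seen]
{s0, s1, s2, s3, s4, s5} --1--> {s0, s1, s2, s3, s4, s5}  [seen]
Reachable DFA states: {s0}, {s2, s3, s5}, {s0, s1, s2, s3, s4, s5}.

3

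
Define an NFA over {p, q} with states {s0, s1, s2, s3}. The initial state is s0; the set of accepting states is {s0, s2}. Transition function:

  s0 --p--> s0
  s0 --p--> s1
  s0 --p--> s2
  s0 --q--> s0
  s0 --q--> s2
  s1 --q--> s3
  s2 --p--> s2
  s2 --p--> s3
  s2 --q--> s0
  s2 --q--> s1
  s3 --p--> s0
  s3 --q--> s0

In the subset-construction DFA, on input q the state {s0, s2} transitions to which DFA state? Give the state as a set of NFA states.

{s0, s1, s2}

δ(s0,q) = {s0, s2}; δ(s2,q) = {s0, s1}.
Union: {s0, s1, s2}.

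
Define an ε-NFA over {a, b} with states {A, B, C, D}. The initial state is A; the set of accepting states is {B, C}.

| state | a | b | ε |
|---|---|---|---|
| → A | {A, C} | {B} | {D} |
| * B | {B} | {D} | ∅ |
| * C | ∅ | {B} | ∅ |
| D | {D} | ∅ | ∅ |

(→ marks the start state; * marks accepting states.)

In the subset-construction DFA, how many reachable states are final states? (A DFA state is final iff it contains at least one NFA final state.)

2

Start state of the DFA: {A, D} (ε-closure of the NFA start).
{A, D} --a--> {A, C, D}  [new]
{A, D} --b--> {B}  [new]
{A, C, D} --a--> {A, C, D}  [seen]
{A, C, D} --b--> {B}  [seen]
{B} --a--> {B}  [seen]
{B} --b--> {D}  [new]
{D} --a--> {D}  [seen]
{D} --b--> ∅  [new]
∅ --a--> ∅  [seen]
∅ --b--> ∅  [seen]
Reachable DFA states: {A, D}, {A, C, D}, {B}, {D}, ∅.
Accepting DFA states (contain an NFA accepting state): {A, C, D}, {B}.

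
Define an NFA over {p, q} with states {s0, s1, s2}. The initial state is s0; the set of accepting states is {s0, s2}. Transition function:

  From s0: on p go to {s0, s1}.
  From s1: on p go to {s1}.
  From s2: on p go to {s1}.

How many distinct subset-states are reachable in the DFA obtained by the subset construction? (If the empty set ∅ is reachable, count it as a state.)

Start state of the DFA: {s0}.
{s0} --p--> {s0, s1}  [new]
{s0} --q--> ∅  [new]
{s0, s1} --p--> {s0, s1}  [seen]
{s0, s1} --q--> ∅  [seen]
∅ --p--> ∅  [seen]
∅ --q--> ∅  [seen]
Reachable DFA states: {s0}, {s0, s1}, ∅.

3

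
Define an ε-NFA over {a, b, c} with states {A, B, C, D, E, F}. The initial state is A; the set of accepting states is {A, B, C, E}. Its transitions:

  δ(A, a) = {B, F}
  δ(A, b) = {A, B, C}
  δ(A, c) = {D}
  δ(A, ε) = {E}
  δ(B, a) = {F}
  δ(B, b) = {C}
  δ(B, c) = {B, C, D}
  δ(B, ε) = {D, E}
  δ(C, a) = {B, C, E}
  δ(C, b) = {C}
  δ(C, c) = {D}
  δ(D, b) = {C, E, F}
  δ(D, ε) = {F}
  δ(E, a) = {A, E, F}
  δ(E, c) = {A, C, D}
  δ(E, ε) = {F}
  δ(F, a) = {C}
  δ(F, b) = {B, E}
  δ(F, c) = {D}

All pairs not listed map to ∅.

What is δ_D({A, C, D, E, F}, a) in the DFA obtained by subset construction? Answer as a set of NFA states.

δ(A,a) = {B, F}; δ(C,a) = {B, C, E}; δ(D,a) = ∅; δ(E,a) = {A, E, F}; δ(F,a) = {C}.
Union: {A, B, C, E, F}.
ε-closure gives {A, B, C, D, E, F}.

{A, B, C, D, E, F}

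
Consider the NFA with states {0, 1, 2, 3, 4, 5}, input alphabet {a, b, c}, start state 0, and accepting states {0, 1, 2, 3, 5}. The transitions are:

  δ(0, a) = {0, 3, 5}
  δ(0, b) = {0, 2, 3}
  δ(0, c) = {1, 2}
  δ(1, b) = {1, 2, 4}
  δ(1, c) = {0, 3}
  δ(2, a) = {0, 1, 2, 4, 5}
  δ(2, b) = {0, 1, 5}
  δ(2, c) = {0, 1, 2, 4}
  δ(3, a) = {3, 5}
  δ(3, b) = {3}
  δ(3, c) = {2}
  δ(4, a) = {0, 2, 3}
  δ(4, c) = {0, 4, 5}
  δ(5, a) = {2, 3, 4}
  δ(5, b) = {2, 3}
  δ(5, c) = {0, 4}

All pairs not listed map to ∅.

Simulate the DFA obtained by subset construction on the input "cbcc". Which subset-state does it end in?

Start: {0}.
δ(0,c) = {1, 2}.
Union: {1, 2}.
After c: {1, 2}.
δ(1,b) = {1, 2, 4}; δ(2,b) = {0, 1, 5}.
Union: {0, 1, 2, 4, 5}.
After b: {0, 1, 2, 4, 5}.
δ(0,c) = {1, 2}; δ(1,c) = {0, 3}; δ(2,c) = {0, 1, 2, 4}; δ(4,c) = {0, 4, 5}; δ(5,c) = {0, 4}.
Union: {0, 1, 2, 3, 4, 5}.
After c: {0, 1, 2, 3, 4, 5}.
δ(0,c) = {1, 2}; δ(1,c) = {0, 3}; δ(2,c) = {0, 1, 2, 4}; δ(3,c) = {2}; δ(4,c) = {0, 4, 5}; δ(5,c) = {0, 4}.
Union: {0, 1, 2, 3, 4, 5}.
After c: {0, 1, 2, 3, 4, 5}.

{0, 1, 2, 3, 4, 5}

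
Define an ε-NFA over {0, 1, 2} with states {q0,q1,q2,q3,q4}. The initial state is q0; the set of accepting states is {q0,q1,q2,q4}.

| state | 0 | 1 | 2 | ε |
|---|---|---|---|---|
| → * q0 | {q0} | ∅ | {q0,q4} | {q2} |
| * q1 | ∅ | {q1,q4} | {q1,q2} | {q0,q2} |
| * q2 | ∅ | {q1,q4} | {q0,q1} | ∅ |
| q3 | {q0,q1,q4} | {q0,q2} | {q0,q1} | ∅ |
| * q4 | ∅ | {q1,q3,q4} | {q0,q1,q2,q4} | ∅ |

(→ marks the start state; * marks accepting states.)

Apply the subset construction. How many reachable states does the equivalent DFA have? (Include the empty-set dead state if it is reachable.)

Start state of the DFA: {q0,q2} (ε-closure of the NFA start).
{q0,q2} --0--> {q0,q2}  [seen]
{q0,q2} --1--> {q0,q1,q2,q4}  [new]
{q0,q2} --2--> {q0,q1,q2,q4}  [seen]
{q0,q1,q2,q4} --0--> {q0,q2}  [seen]
{q0,q1,q2,q4} --1--> {q0,q1,q2,q3,q4}  [new]
{q0,q1,q2,q4} --2--> {q0,q1,q2,q4}  [seen]
{q0,q1,q2,q3,q4} --0--> {q0,q1,q2,q4}  [seen]
{q0,q1,q2,q3,q4} --1--> {q0,q1,q2,q3,q4}  [seen]
{q0,q1,q2,q3,q4} --2--> {q0,q1,q2,q4}  [seen]
Reachable DFA states: {q0,q2}, {q0,q1,q2,q4}, {q0,q1,q2,q3,q4}.

3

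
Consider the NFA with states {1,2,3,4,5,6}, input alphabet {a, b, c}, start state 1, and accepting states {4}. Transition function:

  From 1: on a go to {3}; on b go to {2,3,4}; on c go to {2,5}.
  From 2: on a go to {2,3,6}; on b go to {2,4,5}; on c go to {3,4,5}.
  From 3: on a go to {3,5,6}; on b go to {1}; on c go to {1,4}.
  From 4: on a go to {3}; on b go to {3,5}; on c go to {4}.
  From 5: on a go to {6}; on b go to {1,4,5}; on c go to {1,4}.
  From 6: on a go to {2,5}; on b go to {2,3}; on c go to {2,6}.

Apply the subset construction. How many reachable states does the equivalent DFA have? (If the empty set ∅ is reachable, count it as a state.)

Start state of the DFA: {1}.
{1} --a--> {3}  [new]
{1} --b--> {2,3,4}  [new]
{1} --c--> {2,5}  [new]
{3} --a--> {3,5,6}  [new]
{3} --b--> {1}  [seen]
{3} --c--> {1,4}  [new]
{2,3,4} --a--> {2,3,5,6}  [new]
{2,3,4} --b--> {1,2,3,4,5}  [new]
{2,3,4} --c--> {1,3,4,5}  [new]
{2,5} --a--> {2,3,6}  [new]
{2,5} --b--> {1,2,4,5}  [new]
{2,5} --c--> {1,3,4,5}  [seen]
{3,5,6} --a--> {2,3,5,6}  [seen]
{3,5,6} --b--> {1,2,3,4,5}  [seen]
{3,5,6} --c--> {1,2,4,6}  [new]
{1,4} --a--> {3}  [seen]
{1,4} --b--> {2,3,4,5}  [new]
{1,4} --c--> {2,4,5}  [new]
{2,3,5,6} --a--> {2,3,5,6}  [seen]
{2,3,5,6} --b--> {1,2,3,4,5}  [seen]
{2,3,5,6} --c--> {1,2,3,4,5,6}  [new]
{1,2,3,4,5} --a--> {2,3,5,6}  [seen]
{1,2,3,4,5} --b--> {1,2,3,4,5}  [seen]
{1,2,3,4,5} --c--> {1,2,3,4,5}  [seen]
{1,3,4,5} --a--> {3,5,6}  [seen]
{1,3,4,5} --b--> {1,2,3,4,5}  [seen]
{1,3,4,5} --c--> {1,2,4,5}  [seen]
{2,3,6} --a--> {2,3,5,6}  [seen]
{2,3,6} --b--> {1,2,3,4,5}  [seen]
{2,3,6} --c--> {1,2,3,4,5,6}  [seen]
{1,2,4,5} --a--> {2,3,6}  [seen]
{1,2,4,5} --b--> {1,2,3,4,5}  [seen]
{1,2,4,5} --c--> {1,2,3,4,5}  [seen]
{1,2,4,6} --a--> {2,3,5,6}  [seen]
{1,2,4,6} --b--> {2,3,4,5}  [seen]
{1,2,4,6} --c--> {2,3,4,5,6}  [new]
{2,3,4,5} --a--> {2,3,5,6}  [seen]
{2,3,4,5} --b--> {1,2,3,4,5}  [seen]
{2,3,4,5} --c--> {1,3,4,5}  [seen]
{2,4,5} --a--> {2,3,6}  [seen]
{2,4,5} --b--> {1,2,3,4,5}  [seen]
{2,4,5} --c--> {1,3,4,5}  [seen]
{1,2,3,4,5,6} --a--> {2,3,5,6}  [seen]
{1,2,3,4,5,6} --b--> {1,2,3,4,5}  [seen]
{1,2,3,4,5,6} --c--> {1,2,3,4,5,6}  [seen]
{2,3,4,5,6} --a--> {2,3,5,6}  [seen]
{2,3,4,5,6} --b--> {1,2,3,4,5}  [seen]
{2,3,4,5,6} --c--> {1,2,3,4,5,6}  [seen]
Reachable DFA states: {1}, {3}, {2,3,4}, {2,5}, {3,5,6}, {1,4}, {2,3,5,6}, {1,2,3,4,5}, {1,3,4,5}, {2,3,6}, {1,2,4,5}, {1,2,4,6}, {2,3,4,5}, {2,4,5}, {1,2,3,4,5,6}, {2,3,4,5,6}.

16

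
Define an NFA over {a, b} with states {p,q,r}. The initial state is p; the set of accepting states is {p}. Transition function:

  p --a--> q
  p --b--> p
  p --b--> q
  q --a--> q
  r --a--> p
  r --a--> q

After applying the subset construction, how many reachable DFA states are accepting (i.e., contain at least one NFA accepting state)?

Start state of the DFA: {p}.
{p} --a--> {q}  [new]
{p} --b--> {p,q}  [new]
{q} --a--> {q}  [seen]
{q} --b--> ∅  [new]
{p,q} --a--> {q}  [seen]
{p,q} --b--> {p,q}  [seen]
∅ --a--> ∅  [seen]
∅ --b--> ∅  [seen]
Reachable DFA states: {p}, {q}, {p,q}, ∅.
Accepting DFA states (contain an NFA accepting state): {p}, {p,q}.

2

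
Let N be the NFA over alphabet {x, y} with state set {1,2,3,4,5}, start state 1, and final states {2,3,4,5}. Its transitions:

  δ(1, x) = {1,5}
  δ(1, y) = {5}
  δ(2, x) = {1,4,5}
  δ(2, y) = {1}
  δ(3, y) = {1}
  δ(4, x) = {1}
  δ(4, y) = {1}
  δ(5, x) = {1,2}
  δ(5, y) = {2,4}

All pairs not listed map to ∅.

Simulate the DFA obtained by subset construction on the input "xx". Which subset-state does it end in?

Start: {1}.
δ(1,x) = {1,5}.
Union: {1,5}.
After x: {1,5}.
δ(1,x) = {1,5}; δ(5,x) = {1,2}.
Union: {1,2,5}.
After x: {1,2,5}.

{1,2,5}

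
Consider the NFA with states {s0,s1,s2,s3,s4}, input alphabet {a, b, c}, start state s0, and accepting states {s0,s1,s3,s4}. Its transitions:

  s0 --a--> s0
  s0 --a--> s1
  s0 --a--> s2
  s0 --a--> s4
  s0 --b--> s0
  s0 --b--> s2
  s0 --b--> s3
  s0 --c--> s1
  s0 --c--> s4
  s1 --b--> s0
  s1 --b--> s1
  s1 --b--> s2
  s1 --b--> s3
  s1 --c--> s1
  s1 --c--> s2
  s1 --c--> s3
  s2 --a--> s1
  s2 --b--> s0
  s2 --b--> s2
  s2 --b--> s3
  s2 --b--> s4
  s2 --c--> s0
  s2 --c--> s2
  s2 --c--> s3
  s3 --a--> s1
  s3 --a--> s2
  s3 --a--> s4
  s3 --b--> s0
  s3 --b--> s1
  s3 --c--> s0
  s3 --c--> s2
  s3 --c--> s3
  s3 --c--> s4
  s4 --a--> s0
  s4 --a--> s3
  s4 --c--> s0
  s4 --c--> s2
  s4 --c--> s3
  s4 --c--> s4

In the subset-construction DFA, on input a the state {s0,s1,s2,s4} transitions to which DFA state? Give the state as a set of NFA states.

{s0,s1,s2,s3,s4}

δ(s0,a) = {s0,s1,s2,s4}; δ(s1,a) = ∅; δ(s2,a) = {s1}; δ(s4,a) = {s0,s3}.
Union: {s0,s1,s2,s3,s4}.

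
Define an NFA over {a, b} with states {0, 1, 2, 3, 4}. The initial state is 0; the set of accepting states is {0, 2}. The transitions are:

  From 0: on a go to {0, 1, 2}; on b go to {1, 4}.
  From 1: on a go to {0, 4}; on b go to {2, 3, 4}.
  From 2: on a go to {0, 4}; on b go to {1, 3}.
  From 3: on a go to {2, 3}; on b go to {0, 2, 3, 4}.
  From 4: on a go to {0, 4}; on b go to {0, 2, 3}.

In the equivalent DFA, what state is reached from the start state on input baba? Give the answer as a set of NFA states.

Start: {0}.
δ(0,b) = {1, 4}.
Union: {1, 4}.
After b: {1, 4}.
δ(1,a) = {0, 4}; δ(4,a) = {0, 4}.
Union: {0, 4}.
After a: {0, 4}.
δ(0,b) = {1, 4}; δ(4,b) = {0, 2, 3}.
Union: {0, 1, 2, 3, 4}.
After b: {0, 1, 2, 3, 4}.
δ(0,a) = {0, 1, 2}; δ(1,a) = {0, 4}; δ(2,a) = {0, 4}; δ(3,a) = {2, 3}; δ(4,a) = {0, 4}.
Union: {0, 1, 2, 3, 4}.
After a: {0, 1, 2, 3, 4}.

{0, 1, 2, 3, 4}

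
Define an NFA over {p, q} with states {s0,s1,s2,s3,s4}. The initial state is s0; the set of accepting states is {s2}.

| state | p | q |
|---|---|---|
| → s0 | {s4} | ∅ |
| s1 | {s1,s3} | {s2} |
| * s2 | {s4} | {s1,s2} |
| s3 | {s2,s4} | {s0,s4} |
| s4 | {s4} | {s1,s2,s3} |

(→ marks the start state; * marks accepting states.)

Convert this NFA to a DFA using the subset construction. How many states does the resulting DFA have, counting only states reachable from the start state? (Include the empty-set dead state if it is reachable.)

Start state of the DFA: {s0}.
{s0} --p--> {s4}  [new]
{s0} --q--> ∅  [new]
{s4} --p--> {s4}  [seen]
{s4} --q--> {s1,s2,s3}  [new]
∅ --p--> ∅  [seen]
∅ --q--> ∅  [seen]
{s1,s2,s3} --p--> {s1,s2,s3,s4}  [new]
{s1,s2,s3} --q--> {s0,s1,s2,s4}  [new]
{s1,s2,s3,s4} --p--> {s1,s2,s3,s4}  [seen]
{s1,s2,s3,s4} --q--> {s0,s1,s2,s3,s4}  [new]
{s0,s1,s2,s4} --p--> {s1,s3,s4}  [new]
{s0,s1,s2,s4} --q--> {s1,s2,s3}  [seen]
{s0,s1,s2,s3,s4} --p--> {s1,s2,s3,s4}  [seen]
{s0,s1,s2,s3,s4} --q--> {s0,s1,s2,s3,s4}  [seen]
{s1,s3,s4} --p--> {s1,s2,s3,s4}  [seen]
{s1,s3,s4} --q--> {s0,s1,s2,s3,s4}  [seen]
Reachable DFA states: {s0}, {s4}, ∅, {s1,s2,s3}, {s1,s2,s3,s4}, {s0,s1,s2,s4}, {s0,s1,s2,s3,s4}, {s1,s3,s4}.

8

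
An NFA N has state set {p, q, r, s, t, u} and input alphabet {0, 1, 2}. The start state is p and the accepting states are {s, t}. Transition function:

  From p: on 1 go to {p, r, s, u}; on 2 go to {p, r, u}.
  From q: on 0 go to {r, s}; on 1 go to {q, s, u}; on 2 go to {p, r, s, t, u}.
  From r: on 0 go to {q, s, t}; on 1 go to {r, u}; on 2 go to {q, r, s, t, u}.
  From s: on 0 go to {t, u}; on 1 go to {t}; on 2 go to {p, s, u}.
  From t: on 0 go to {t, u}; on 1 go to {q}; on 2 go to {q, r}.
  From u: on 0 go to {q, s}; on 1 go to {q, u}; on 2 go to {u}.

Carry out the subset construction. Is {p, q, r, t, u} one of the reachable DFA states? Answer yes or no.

Start state of the DFA: {p}.
{p} --0--> ∅  [new]
{p} --1--> {p, r, s, u}  [new]
{p} --2--> {p, r, u}  [new]
∅ --0--> ∅  [seen]
∅ --1--> ∅  [seen]
∅ --2--> ∅  [seen]
{p, r, s, u} --0--> {q, s, t, u}  [new]
{p, r, s, u} --1--> {p, q, r, s, t, u}  [new]
{p, r, s, u} --2--> {p, q, r, s, t, u}  [seen]
{p, r, u} --0--> {q, s, t}  [new]
{p, r, u} --1--> {p, q, r, s, u}  [new]
{p, r, u} --2--> {p, q, r, s, t, u}  [seen]
{q, s, t, u} --0--> {q, r, s, t, u}  [new]
{q, s, t, u} --1--> {q, s, t, u}  [seen]
{q, s, t, u} --2--> {p, q, r, s, t, u}  [seen]
{p, q, r, s, t, u} --0--> {q, r, s, t, u}  [seen]
{p, q, r, s, t, u} --1--> {p, q, r, s, t, u}  [seen]
{p, q, r, s, t, u} --2--> {p, q, r, s, t, u}  [seen]
{q, s, t} --0--> {r, s, t, u}  [new]
{q, s, t} --1--> {q, s, t, u}  [seen]
{q, s, t} --2--> {p, q, r, s, t, u}  [seen]
{p, q, r, s, u} --0--> {q, r, s, t, u}  [seen]
{p, q, r, s, u} --1--> {p, q, r, s, t, u}  [seen]
{p, q, r, s, u} --2--> {p, q, r, s, t, u}  [seen]
{q, r, s, t, u} --0--> {q, r, s, t, u}  [seen]
{q, r, s, t, u} --1--> {q, r, s, t, u}  [seen]
{q, r, s, t, u} --2--> {p, q, r, s, t, u}  [seen]
{r, s, t, u} --0--> {q, s, t, u}  [seen]
{r, s, t, u} --1--> {q, r, t, u}  [new]
{r, s, t, u} --2--> {p, q, r, s, t, u}  [seen]
{q, r, t, u} --0--> {q, r, s, t, u}  [seen]
{q, r, t, u} --1--> {q, r, s, u}  [new]
{q, r, t, u} --2--> {p, q, r, s, t, u}  [seen]
{q, r, s, u} --0--> {q, r, s, t, u}  [seen]
{q, r, s, u} --1--> {q, r, s, t, u}  [seen]
{q, r, s, u} --2--> {p, q, r, s, t, u}  [seen]
Reachable DFA states: {p}, ∅, {p, r, s, u}, {p, r, u}, {q, s, t, u}, {p, q, r, s, t, u}, {q, s, t}, {p, q, r, s, u}, {q, r, s, t, u}, {r, s, t, u}, {q, r, t, u}, {q, r, s, u}.
{p, q, r, t, u} is not among them.

no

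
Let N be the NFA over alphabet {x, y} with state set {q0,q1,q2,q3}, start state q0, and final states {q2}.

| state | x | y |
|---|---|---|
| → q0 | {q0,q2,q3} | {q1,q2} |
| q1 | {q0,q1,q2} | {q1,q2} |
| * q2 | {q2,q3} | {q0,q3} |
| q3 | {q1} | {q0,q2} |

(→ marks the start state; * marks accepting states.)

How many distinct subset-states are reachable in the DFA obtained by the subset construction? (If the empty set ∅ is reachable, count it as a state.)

4

Start state of the DFA: {q0}.
{q0} --x--> {q0,q2,q3}  [new]
{q0} --y--> {q1,q2}  [new]
{q0,q2,q3} --x--> {q0,q1,q2,q3}  [new]
{q0,q2,q3} --y--> {q0,q1,q2,q3}  [seen]
{q1,q2} --x--> {q0,q1,q2,q3}  [seen]
{q1,q2} --y--> {q0,q1,q2,q3}  [seen]
{q0,q1,q2,q3} --x--> {q0,q1,q2,q3}  [seen]
{q0,q1,q2,q3} --y--> {q0,q1,q2,q3}  [seen]
Reachable DFA states: {q0}, {q0,q2,q3}, {q1,q2}, {q0,q1,q2,q3}.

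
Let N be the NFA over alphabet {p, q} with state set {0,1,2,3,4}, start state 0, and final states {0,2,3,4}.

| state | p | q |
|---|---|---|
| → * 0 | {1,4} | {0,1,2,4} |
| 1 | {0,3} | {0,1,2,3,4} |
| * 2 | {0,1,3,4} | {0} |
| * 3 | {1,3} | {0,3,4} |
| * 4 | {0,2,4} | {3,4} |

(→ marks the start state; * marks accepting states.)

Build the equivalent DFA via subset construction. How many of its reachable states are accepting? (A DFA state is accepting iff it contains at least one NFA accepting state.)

Start state of the DFA: {0}.
{0} --p--> {1,4}  [new]
{0} --q--> {0,1,2,4}  [new]
{1,4} --p--> {0,2,3,4}  [new]
{1,4} --q--> {0,1,2,3,4}  [new]
{0,1,2,4} --p--> {0,1,2,3,4}  [seen]
{0,1,2,4} --q--> {0,1,2,3,4}  [seen]
{0,2,3,4} --p--> {0,1,2,3,4}  [seen]
{0,2,3,4} --q--> {0,1,2,3,4}  [seen]
{0,1,2,3,4} --p--> {0,1,2,3,4}  [seen]
{0,1,2,3,4} --q--> {0,1,2,3,4}  [seen]
Reachable DFA states: {0}, {1,4}, {0,1,2,4}, {0,2,3,4}, {0,1,2,3,4}.
Accepting DFA states (contain an NFA accepting state): {0}, {1,4}, {0,1,2,4}, {0,2,3,4}, {0,1,2,3,4}.

5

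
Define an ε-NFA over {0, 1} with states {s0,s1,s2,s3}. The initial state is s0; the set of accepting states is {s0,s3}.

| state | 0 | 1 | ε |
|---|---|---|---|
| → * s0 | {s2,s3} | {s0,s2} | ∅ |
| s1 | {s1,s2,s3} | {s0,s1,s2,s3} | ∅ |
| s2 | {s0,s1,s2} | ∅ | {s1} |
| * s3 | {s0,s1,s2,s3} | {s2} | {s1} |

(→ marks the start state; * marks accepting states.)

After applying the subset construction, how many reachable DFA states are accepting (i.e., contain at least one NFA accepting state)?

4

Start state of the DFA: {s0} (ε-closure of the NFA start).
{s0} --0--> {s1,s2,s3}  [new]
{s0} --1--> {s0,s1,s2}  [new]
{s1,s2,s3} --0--> {s0,s1,s2,s3}  [new]
{s1,s2,s3} --1--> {s0,s1,s2,s3}  [seen]
{s0,s1,s2} --0--> {s0,s1,s2,s3}  [seen]
{s0,s1,s2} --1--> {s0,s1,s2,s3}  [seen]
{s0,s1,s2,s3} --0--> {s0,s1,s2,s3}  [seen]
{s0,s1,s2,s3} --1--> {s0,s1,s2,s3}  [seen]
Reachable DFA states: {s0}, {s1,s2,s3}, {s0,s1,s2}, {s0,s1,s2,s3}.
Accepting DFA states (contain an NFA accepting state): {s0}, {s1,s2,s3}, {s0,s1,s2}, {s0,s1,s2,s3}.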